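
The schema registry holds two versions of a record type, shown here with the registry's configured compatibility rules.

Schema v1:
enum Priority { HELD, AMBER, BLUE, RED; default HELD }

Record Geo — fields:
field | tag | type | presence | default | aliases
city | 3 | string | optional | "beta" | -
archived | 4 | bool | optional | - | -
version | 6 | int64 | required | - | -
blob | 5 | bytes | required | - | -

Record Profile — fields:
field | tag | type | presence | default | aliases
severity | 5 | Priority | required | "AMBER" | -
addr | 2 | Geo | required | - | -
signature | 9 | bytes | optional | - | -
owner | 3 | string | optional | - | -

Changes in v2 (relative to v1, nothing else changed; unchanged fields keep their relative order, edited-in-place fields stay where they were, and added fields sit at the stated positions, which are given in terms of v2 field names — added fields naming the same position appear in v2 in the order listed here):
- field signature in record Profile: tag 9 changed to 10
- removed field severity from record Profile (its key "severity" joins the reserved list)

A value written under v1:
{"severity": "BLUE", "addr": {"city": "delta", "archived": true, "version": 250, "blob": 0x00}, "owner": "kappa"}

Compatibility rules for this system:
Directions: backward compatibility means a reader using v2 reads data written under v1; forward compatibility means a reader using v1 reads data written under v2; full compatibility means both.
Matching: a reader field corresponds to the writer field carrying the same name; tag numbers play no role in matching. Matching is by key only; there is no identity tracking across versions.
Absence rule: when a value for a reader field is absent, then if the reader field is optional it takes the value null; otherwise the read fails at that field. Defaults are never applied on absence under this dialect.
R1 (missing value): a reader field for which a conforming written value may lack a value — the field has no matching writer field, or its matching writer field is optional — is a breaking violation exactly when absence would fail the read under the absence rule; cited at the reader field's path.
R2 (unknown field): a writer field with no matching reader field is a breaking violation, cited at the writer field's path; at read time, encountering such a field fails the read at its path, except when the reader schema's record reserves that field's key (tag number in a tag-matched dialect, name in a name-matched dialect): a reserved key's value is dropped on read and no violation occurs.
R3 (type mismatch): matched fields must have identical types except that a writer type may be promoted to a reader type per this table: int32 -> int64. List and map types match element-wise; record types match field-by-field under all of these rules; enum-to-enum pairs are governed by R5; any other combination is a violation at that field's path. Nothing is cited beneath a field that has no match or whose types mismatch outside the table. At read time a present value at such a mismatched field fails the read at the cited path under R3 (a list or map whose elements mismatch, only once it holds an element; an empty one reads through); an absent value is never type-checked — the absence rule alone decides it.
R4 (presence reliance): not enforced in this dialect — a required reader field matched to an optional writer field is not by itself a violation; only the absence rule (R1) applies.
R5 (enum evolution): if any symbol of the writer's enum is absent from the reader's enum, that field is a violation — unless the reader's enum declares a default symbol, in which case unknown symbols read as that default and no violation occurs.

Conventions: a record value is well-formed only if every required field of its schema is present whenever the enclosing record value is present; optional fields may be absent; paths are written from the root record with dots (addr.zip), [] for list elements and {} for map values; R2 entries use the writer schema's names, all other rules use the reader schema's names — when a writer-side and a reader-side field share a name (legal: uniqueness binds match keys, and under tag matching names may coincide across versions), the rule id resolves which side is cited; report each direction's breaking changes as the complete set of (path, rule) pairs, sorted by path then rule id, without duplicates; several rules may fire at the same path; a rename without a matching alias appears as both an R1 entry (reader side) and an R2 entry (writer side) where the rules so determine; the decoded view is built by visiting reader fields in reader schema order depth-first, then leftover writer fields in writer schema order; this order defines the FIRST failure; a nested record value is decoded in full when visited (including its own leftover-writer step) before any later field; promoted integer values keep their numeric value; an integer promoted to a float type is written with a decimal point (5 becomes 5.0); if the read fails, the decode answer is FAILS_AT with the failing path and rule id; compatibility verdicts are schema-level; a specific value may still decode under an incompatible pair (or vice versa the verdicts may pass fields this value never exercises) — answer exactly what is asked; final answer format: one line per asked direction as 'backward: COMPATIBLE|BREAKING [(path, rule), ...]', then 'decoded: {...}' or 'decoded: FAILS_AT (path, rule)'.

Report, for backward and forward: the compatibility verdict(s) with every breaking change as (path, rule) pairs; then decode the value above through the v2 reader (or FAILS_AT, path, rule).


backward: COMPATIBLE []; forward: BREAKING [(severity, R1)]; decoded: {"addr": {"city": "delta", "archived": true, "version": 250, "blob": 0x00}, "signature": null, "owner": "kappa"}

arrows below run writer -> reader for Profile
backward on Profile — v2 reading data written by v1:
  Geo -> Geo, writer required: addr aligns to addr
  bytes -> bytes, writer optional: signature aligns to signature
  string -> string, writer optional: owner aligns to owner
  severity (writer side), unknown to reader
  string -> string, writer optional: addr.city aligns to addr.city
  bool -> bool, writer optional: addr.archived aligns to addr.archived
  int64 -> int64, writer required: addr.version aligns to addr.version
  bytes -> bytes, writer required: addr.blob aligns to addr.blob
  => no violations; backward on Profile: COMPATIBLE
forward on Profile — v1 reading data written by v2:
  severity: no writer match
  Geo -> Geo, writer required: addr aligns to addr
  bytes -> bytes, writer optional: signature aligns to signature
  string -> string, writer optional: owner aligns to owner
  string -> string, writer optional: addr.city aligns to addr.city
  bool -> bool, writer optional: addr.archived aligns to addr.archived
  int64 -> int64, writer required: addr.version aligns to addr.version
  bytes -> bytes, writer required: addr.blob aligns to addr.blob
  R1 fires at severity
  forward on Profile therefore BREAKING (1)
decoding the Profile value with the v2 reader:
  addr.city := "delta"
  addr.archived := true
  addr.version := 250
  addr.blob := 0x00
  signature := null (absent, optional -> null)
  owner := "kappa"
  writer severity: reserved -> dropped
  => decoded: {"addr": {"city": "delta", "archived": true, "version": 250, "blob": 0x00}, "signature": null, "owner": "kappa"}


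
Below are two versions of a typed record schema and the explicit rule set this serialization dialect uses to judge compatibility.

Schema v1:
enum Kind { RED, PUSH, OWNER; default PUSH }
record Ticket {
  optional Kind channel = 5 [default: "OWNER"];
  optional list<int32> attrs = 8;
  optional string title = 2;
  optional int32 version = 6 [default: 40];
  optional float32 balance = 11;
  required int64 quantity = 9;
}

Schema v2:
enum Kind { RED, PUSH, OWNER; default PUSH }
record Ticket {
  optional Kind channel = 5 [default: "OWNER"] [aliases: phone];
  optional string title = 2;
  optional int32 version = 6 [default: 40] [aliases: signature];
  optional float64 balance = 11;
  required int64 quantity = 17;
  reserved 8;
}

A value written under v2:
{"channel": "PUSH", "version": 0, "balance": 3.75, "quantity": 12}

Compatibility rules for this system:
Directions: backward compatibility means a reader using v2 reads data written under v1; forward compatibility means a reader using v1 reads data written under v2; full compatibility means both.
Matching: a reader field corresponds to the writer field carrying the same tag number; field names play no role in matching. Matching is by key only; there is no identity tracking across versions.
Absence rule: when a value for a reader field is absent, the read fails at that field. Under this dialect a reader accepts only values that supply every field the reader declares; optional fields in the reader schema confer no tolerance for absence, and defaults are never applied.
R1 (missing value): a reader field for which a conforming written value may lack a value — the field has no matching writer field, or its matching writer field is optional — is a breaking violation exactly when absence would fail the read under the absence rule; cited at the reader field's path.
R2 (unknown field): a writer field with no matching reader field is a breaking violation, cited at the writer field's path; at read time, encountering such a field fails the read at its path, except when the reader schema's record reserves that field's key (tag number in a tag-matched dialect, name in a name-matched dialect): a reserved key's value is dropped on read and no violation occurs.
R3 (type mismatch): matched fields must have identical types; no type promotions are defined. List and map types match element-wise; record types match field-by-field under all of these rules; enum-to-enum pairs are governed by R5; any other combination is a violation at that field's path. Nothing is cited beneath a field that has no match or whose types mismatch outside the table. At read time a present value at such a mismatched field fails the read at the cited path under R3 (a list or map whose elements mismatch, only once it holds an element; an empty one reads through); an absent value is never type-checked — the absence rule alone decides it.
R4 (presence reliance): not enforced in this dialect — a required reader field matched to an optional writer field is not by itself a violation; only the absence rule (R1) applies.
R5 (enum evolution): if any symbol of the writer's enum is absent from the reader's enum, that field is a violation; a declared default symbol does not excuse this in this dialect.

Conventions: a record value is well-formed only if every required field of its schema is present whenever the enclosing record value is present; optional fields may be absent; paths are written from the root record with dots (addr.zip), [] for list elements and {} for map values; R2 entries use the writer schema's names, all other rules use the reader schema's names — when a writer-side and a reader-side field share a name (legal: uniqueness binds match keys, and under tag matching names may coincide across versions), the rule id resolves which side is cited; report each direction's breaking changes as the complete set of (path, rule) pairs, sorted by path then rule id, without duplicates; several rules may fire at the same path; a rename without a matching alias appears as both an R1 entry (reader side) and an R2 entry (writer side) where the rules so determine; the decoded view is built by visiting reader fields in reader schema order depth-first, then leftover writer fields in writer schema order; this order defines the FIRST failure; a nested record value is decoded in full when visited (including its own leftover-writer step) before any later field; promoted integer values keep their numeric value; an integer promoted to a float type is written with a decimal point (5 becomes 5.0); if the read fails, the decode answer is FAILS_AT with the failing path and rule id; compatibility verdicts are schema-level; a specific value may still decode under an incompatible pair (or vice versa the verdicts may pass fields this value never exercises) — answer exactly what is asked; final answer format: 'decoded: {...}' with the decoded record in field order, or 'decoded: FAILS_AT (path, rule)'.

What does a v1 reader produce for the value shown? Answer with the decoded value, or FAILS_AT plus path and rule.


decoded: FAILS_AT (attrs, R1)

each type pair in Ticket: writer, then reader
decode walk for Ticket under reader schema v1:
  channel := "PUSH"
  read fails at attrs under R1 (no fill)
  => FAILS_AT (attrs, R1)
the rest of the Ticket diff is inert for this question:
  field balance in record Ticket: type float32 changed to float64 -> shifts the Ticket verdicts, not this decode
  field quantity in record Ticket: tag 9 changed to 17 -> shifts the Ticket verdicts, not this decode


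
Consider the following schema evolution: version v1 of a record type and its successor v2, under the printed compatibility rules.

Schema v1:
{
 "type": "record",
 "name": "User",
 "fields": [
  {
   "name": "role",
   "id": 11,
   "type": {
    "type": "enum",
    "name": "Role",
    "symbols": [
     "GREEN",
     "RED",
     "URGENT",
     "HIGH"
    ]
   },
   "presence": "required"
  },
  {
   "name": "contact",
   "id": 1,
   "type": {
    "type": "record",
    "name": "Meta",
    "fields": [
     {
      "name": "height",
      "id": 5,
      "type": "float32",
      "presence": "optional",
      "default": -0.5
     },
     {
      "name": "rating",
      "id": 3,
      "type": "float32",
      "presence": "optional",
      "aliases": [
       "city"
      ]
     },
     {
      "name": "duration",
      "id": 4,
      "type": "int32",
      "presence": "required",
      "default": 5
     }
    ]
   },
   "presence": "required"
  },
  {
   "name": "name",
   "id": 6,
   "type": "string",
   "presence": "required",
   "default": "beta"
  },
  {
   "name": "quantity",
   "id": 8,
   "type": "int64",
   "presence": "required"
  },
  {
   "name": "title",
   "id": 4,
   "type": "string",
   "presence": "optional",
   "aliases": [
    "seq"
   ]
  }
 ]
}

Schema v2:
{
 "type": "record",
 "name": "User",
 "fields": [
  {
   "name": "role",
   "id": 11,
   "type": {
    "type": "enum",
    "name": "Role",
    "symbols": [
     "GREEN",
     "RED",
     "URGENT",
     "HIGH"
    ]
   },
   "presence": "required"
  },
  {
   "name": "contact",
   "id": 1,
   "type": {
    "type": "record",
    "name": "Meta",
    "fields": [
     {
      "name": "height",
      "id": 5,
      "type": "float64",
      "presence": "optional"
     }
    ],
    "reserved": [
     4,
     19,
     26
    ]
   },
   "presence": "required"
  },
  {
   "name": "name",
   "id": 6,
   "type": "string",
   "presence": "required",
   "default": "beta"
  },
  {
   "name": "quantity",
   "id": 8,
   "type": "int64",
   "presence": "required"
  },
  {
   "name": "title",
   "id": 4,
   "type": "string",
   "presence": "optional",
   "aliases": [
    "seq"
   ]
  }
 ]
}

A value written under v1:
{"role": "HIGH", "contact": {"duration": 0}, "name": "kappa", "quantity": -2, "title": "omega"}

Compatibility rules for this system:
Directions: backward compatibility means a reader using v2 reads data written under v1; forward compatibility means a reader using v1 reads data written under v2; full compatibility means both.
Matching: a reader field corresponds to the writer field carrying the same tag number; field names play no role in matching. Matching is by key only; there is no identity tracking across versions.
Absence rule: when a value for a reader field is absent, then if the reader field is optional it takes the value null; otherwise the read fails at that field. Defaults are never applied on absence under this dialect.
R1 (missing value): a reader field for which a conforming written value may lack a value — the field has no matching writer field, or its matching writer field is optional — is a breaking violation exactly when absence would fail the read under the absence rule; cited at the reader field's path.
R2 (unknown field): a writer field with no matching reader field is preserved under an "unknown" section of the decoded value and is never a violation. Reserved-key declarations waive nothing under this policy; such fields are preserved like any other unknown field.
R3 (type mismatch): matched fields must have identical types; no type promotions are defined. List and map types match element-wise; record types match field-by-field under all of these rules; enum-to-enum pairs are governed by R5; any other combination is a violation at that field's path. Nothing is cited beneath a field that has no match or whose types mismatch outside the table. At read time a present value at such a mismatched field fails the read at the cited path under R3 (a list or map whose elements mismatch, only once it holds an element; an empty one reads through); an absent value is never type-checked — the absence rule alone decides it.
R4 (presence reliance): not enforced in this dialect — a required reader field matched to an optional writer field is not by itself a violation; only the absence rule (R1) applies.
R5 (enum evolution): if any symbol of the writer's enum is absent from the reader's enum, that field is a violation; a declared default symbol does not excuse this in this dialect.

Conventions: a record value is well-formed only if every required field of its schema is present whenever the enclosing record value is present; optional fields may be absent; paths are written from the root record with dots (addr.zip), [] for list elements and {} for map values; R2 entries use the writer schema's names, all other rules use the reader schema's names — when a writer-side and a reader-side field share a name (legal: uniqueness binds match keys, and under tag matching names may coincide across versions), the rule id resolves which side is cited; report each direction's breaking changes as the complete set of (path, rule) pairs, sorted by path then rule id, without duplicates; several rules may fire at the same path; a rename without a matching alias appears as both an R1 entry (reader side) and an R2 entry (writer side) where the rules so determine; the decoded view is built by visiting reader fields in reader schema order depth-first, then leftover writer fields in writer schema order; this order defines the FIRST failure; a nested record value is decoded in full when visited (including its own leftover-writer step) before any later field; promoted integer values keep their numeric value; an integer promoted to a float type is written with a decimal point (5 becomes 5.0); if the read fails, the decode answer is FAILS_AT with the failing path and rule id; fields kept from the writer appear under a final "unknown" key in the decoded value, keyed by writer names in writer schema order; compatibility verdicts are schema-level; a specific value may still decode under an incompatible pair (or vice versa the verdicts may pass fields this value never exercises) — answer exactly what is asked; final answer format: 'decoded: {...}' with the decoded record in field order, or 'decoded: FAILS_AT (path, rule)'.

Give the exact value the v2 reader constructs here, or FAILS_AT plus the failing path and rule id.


in User below, arrows point writer -> reader
decode (reader v2):
  role := "HIGH"
  contact.height := null (absent, optional -> null)
  writer contact.duration: kept under "unknown"
  name := "kappa"
  quantity := -2
  title := "omega"
  => decoded: {"role": "HIGH", "contact": {"height": null, "unknown": {"duration": 0}}, "name": "kappa", "quantity": -2, "title": "omega"}
the rest of the User diff is inert for this question:
  field height in record Meta: type float32 changed to float64 (its default is dropped) -> matters for User compatibility verdicts, not for this value's decode

decoded: {"role": "HIGH", "contact": {"height": null, "unknown": {"duration": 0}}, "name": "kappa", "quantity": -2, "title": "omega"}


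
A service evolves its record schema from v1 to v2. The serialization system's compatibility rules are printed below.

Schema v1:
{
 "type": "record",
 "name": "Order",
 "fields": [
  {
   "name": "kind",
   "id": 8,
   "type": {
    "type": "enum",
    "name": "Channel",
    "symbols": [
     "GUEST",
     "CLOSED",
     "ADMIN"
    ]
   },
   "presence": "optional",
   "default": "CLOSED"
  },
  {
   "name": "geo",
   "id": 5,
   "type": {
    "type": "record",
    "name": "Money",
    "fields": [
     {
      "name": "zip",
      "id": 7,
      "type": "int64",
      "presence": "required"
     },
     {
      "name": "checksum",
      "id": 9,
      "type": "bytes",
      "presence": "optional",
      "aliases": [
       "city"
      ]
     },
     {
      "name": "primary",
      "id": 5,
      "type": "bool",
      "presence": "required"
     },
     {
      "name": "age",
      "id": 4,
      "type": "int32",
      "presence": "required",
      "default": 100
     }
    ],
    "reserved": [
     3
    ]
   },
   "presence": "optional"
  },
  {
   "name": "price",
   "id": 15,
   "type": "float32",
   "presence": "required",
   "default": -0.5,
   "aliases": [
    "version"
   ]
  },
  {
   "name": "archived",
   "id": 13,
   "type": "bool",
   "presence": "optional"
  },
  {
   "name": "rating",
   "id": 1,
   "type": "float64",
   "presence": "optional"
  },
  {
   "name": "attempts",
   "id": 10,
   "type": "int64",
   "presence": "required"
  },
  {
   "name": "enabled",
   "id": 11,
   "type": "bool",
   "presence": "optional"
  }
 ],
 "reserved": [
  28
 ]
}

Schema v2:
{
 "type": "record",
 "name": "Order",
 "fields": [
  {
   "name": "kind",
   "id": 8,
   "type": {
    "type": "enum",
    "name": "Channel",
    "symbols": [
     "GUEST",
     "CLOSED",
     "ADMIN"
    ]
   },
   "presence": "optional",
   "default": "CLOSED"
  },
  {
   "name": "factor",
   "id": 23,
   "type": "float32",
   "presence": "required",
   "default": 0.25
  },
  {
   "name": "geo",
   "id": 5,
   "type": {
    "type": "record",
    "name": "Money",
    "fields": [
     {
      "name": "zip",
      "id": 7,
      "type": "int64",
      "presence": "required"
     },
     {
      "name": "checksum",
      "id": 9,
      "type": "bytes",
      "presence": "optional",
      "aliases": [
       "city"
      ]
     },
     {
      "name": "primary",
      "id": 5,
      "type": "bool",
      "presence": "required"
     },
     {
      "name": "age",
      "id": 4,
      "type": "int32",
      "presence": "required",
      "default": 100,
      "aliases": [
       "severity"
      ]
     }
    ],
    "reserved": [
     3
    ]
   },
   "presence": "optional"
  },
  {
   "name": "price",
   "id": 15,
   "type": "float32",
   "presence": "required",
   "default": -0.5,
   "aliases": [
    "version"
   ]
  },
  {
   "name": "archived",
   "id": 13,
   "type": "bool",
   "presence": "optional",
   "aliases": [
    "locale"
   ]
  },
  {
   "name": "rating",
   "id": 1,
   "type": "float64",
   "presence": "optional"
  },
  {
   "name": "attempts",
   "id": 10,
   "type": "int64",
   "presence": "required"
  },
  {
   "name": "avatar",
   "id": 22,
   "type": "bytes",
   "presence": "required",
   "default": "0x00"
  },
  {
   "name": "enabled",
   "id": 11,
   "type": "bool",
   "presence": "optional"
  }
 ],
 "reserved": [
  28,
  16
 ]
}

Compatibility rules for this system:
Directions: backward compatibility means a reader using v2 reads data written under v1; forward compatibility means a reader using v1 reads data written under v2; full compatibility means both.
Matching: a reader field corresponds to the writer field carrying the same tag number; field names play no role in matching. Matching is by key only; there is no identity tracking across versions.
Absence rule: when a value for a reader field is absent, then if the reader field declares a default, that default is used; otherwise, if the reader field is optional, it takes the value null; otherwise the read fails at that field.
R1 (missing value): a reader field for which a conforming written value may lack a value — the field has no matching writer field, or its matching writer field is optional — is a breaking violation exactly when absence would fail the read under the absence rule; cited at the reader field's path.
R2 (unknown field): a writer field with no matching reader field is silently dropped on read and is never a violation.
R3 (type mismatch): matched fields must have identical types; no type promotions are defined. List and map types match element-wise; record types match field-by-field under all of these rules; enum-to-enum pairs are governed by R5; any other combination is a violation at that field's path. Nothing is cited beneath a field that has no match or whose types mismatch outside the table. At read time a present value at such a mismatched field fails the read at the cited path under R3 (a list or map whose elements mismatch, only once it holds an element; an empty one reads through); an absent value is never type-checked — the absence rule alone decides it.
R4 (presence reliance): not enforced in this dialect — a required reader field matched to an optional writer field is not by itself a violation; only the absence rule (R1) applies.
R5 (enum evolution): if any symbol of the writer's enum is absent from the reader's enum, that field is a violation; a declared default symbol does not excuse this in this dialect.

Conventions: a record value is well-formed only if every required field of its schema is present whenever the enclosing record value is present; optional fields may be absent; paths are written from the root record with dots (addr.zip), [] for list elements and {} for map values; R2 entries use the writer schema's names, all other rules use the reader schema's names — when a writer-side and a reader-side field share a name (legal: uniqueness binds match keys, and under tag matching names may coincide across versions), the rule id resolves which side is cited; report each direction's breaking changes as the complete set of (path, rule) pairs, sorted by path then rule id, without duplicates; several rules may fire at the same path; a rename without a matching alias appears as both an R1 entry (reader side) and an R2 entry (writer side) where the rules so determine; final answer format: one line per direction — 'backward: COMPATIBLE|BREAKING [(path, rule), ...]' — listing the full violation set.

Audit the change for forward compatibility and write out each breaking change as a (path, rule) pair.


each type pair in Order: writer, then reader
checking forward for Order: reader v1 against writer v2:
  Channel -> Channel, writer optional: kind aligns to kind
  Money -> Money, writer optional: geo aligns to geo
  float32 -> float32, writer required: price aligns to price
  bool -> bool, writer optional: archived aligns to archived
  float64 -> float64, writer optional: rating aligns to rating
  int64 -> int64, writer required: attempts aligns to attempts
  bool -> bool, writer optional: enabled aligns to enabled
  writer factor: unknown to reader
  writer avatar: unknown to reader
  int64 -> int64, writer required: geo.zip aligns to geo.zip
  bytes -> bytes, writer optional: geo.checksum aligns to geo.checksum
  bool -> bool, writer required: geo.primary aligns to geo.primary
  int32 -> int32, writer required: geo.age aligns to geo.age
  => forward verdict for Order: COMPATIBLE, no violations
the rest of the Order diff is inert for this question:
  added field factor to record Order: required float32, tag 23, default 0.25 (in v2 it sits immediately before geo) -> no rule fires on it in Order's dialect; the asked verdict holds
  added field avatar to record Order: required bytes, tag 22, default 0x00 (in v2 it sits immediately before enabled) -> no rule fires on it in Order's dialect; the asked verdict holds

forward: COMPATIBLE []


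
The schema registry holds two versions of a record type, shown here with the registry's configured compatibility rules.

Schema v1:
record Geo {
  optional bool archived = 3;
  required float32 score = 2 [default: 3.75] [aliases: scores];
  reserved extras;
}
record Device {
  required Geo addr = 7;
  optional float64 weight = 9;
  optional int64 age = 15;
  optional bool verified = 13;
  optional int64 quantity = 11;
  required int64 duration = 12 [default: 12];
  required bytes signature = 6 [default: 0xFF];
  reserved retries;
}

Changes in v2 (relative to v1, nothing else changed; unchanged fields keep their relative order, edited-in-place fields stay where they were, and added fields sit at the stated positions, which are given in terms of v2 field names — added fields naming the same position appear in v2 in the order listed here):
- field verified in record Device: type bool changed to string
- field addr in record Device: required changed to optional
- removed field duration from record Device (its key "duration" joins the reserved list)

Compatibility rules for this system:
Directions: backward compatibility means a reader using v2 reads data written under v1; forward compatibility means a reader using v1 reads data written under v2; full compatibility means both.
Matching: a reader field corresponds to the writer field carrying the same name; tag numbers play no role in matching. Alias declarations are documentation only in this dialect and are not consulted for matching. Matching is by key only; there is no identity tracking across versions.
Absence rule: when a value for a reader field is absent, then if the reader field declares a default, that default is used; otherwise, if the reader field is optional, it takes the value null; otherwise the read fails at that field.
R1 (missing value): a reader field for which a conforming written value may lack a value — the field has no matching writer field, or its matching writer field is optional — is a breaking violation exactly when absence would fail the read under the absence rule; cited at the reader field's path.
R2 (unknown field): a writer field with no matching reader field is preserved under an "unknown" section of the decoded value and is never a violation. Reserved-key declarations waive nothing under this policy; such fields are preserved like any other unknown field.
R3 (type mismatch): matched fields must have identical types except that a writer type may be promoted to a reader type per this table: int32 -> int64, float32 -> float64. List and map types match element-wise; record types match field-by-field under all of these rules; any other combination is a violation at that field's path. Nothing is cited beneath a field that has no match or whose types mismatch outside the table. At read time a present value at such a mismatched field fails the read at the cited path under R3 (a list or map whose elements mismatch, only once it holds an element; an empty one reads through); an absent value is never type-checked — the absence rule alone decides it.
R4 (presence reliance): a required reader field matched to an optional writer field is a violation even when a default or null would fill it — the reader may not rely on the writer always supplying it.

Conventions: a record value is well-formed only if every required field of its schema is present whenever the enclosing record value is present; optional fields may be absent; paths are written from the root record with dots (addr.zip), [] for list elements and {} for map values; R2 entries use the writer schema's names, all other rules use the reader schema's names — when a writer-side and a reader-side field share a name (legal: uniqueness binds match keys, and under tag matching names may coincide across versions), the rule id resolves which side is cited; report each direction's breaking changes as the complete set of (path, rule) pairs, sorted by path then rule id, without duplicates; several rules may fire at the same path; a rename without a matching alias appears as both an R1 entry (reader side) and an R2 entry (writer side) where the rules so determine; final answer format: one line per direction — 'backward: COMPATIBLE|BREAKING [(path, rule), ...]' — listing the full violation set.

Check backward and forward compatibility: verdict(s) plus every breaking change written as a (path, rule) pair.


the writer's type comes first in each Device pair
checking backward for Device: reader v2 against writer v1:
  addr: paired with writer addr (Geo -> Geo; writer required)
  weight: paired with writer weight (float64 -> float64; writer optional)
  age: paired with writer age (int64 -> int64; writer optional)
  verified: paired with writer verified (bool -> string; writer optional)
  quantity: paired with writer quantity (int64 -> int64; writer optional)
  signature: paired with writer signature (bytes -> bytes; writer required)
  duration (writer side), unknown to reader
  addr.archived: paired with writer addr.archived (bool -> bool; writer optional)
  addr.score: paired with writer addr.score (float32 -> float32; writer required)
  breaking: (verified, R3)
  backward on Device therefore BREAKING (1)
checking forward for Device: reader v1 against writer v2:
  addr: paired with writer addr (Geo -> Geo; writer optional)
  weight: paired with writer weight (float64 -> float64; writer optional)
  age: paired with writer age (int64 -> int64; writer optional)
  verified: paired with writer verified (string -> bool; writer optional)
  quantity: paired with writer quantity (int64 -> int64; writer optional)
  duration has no writer counterpart
  signature: paired with writer signature (bytes -> bytes; writer required)
  addr.archived: paired with writer addr.archived (bool -> bool; writer optional)
  addr.score: paired with writer addr.score (float32 -> float32; writer required)
  breaking: (addr, R1)
  breaking: (addr, R4)
  breaking: (verified, R3)
  forward on Device therefore BREAKING (3)

backward: BREAKING [(verified, R3)]; forward: BREAKING [(addr, R1), (addr, R4), (verified, R3)]


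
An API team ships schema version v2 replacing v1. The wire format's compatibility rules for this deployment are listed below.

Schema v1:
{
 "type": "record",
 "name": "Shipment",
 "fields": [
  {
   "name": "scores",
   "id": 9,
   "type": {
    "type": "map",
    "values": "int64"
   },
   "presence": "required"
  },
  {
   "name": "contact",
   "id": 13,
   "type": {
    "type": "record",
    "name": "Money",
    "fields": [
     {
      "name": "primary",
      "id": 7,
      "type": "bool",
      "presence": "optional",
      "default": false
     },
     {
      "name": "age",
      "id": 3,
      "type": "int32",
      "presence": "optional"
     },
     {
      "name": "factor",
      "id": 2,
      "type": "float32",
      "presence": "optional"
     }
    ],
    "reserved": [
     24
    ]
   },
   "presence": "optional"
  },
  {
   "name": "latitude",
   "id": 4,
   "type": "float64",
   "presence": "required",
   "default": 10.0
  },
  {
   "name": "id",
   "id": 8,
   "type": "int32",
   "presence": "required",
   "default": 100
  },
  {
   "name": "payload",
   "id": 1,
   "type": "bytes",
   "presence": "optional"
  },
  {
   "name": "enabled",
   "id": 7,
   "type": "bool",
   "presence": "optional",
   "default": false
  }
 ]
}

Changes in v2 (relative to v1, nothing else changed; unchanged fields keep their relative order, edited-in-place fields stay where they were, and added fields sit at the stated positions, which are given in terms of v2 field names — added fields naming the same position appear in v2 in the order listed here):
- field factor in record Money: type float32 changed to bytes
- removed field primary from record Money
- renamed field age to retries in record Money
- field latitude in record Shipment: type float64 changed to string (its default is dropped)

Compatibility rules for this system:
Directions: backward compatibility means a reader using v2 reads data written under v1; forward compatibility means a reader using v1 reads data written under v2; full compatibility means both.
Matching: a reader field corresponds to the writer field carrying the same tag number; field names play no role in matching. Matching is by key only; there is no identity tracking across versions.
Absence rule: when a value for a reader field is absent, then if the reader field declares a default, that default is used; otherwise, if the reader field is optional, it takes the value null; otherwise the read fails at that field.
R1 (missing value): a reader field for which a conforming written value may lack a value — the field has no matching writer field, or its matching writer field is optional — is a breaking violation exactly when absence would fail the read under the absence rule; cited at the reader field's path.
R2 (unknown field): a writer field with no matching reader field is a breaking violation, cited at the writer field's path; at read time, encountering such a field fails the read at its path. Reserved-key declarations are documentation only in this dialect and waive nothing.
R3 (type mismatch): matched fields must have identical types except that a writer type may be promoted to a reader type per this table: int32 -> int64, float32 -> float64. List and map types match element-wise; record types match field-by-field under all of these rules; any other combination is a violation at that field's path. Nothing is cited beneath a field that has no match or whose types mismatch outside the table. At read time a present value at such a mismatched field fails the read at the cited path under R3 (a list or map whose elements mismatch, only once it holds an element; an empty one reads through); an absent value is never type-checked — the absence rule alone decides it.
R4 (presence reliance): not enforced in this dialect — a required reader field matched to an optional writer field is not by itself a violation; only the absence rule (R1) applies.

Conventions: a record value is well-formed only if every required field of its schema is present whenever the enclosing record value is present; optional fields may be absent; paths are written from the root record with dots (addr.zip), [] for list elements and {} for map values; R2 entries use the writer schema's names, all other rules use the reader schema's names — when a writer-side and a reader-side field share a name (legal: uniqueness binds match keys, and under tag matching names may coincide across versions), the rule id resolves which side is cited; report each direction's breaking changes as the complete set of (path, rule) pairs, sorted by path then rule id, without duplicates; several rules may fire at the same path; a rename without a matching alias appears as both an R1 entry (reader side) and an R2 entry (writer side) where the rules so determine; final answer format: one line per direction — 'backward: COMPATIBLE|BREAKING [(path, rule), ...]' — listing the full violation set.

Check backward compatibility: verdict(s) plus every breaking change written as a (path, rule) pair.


backward: BREAKING [(contact.factor, R3), (contact.primary, R2), (latitude, R3)]

in Shipment below, arrows point writer -> reader
backward analysis of Shipment with v2 as reader and v1 as writer:
  scores: paired with writer scores (map<string, int64> -> map<string, int64>; writer required)
  contact: paired with writer contact (Money -> Money; writer optional)
  latitude: paired with writer latitude (float64 -> string; writer required)
  id: paired with writer id (int32 -> int32; writer required)
  payload: paired with writer payload (bytes -> bytes; writer optional)
  enabled: paired with writer enabled (bool -> bool; writer optional)
  contact.retries: paired with writer contact.age (int32 -> int32; writer optional)
  contact.factor: paired with writer contact.factor (float32 -> bytes; writer optional)
  contact.primary (writer side), unknown to reader
  breaking: (contact.factor, R3)
  breaking: (contact.primary, R2)
  breaking: (latitude, R3)
  backward on Shipment therefore BREAKING (3)
the other Shipment changes do not affect what is asked:
  renamed field age to retries in record Money -> triggers nothing under Shipment's printed rules — same verdict


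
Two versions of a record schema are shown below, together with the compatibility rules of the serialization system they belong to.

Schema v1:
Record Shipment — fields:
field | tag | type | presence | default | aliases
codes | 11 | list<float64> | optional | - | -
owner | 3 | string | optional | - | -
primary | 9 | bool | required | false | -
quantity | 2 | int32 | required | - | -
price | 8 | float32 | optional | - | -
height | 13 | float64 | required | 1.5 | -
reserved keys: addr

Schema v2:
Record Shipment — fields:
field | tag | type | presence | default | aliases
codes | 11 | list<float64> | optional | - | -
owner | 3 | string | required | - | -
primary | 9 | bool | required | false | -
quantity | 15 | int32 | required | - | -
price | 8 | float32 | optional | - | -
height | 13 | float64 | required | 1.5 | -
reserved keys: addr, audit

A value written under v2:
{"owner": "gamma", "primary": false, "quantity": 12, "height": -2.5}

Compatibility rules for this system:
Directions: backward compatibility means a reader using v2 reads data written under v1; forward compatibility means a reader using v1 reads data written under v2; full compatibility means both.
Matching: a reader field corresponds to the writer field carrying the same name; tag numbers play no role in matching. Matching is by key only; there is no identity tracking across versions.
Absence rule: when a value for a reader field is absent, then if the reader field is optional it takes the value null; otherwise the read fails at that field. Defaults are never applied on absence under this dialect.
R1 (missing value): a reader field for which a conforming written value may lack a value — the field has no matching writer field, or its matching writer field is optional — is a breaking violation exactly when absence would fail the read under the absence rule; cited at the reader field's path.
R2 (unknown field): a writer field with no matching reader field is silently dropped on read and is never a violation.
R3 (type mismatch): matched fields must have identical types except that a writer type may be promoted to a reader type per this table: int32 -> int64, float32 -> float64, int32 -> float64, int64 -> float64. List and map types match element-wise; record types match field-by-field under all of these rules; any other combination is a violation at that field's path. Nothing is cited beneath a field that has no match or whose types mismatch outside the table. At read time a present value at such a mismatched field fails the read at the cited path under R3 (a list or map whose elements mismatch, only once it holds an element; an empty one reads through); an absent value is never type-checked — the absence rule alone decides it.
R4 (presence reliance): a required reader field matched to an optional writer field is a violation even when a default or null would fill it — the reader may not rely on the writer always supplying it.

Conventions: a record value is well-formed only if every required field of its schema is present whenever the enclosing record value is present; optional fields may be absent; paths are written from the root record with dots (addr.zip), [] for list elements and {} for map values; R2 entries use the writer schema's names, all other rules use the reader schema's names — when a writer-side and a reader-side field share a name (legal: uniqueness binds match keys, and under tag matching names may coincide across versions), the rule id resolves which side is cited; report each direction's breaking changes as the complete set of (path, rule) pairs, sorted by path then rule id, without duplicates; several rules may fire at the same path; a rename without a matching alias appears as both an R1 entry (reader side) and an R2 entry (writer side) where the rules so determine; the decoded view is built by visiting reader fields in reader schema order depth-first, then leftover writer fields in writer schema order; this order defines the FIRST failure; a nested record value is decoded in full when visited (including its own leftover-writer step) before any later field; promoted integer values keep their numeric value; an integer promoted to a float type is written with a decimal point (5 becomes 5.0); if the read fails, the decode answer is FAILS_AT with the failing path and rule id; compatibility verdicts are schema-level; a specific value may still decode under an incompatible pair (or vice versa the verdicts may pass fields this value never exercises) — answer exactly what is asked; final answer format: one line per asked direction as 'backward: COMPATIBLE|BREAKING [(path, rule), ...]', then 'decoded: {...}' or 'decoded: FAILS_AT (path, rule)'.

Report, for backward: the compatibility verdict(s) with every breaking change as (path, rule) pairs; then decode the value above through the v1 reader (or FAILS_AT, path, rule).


backward: BREAKING [(owner, R1), (owner, R4)]; decoded: {"codes": null, "owner": "gamma", "primary": false, "quantity": 12, "price": null, "height": -2.5}

each type pair in Shipment: writer, then reader
backward for Shipment (reader v2, writer v1):
  codes: paired with writer codes (list<float64> -> list<float64>; writer optional)
  owner: paired with writer owner (string -> string; writer optional)
  primary: paired with writer primary (bool -> bool; writer required)
  quantity: paired with writer quantity (int32 -> int32; writer required)
  price: paired with writer price (float32 -> float32; writer optional)
  height: paired with writer height (float64 -> float64; writer required)
  R1 fires at owner
  R4 fires at owner
  backward on Shipment therefore BREAKING (2)
migrating the Shipment value to v1:
  codes := null (not supplied -> null)
  owner := "gamma"
  primary := false
  quantity := 12
  price := null (not supplied -> null)
  height := -2.5
  => decoded: {"codes": null, "owner": "gamma", "primary": false, "quantity": 12, "price": null, "height": -2.5}
checking off the Shipment differences that do not matter here:
  field quantity in record Shipment: tag 2 changed to 15 -> no rule fires on it in Shipment's dialect; the asked verdict holds
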